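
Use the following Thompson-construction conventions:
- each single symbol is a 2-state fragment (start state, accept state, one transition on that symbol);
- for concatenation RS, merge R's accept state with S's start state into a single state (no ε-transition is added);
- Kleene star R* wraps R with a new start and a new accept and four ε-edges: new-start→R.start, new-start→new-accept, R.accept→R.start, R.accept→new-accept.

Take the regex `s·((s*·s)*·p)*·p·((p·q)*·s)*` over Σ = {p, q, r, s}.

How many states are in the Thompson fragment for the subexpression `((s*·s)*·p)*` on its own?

10

Fragment for `((s*·s)*·p)*`:
Each of the 3 symbol leaves contributes a 2-state fragment.
  s* — 4 states
  s*·s — 5 states
  (s*·s)* — 7 states
  (s*·s)*·p — 8 states
  ((s*·s)*·p)* — 10 states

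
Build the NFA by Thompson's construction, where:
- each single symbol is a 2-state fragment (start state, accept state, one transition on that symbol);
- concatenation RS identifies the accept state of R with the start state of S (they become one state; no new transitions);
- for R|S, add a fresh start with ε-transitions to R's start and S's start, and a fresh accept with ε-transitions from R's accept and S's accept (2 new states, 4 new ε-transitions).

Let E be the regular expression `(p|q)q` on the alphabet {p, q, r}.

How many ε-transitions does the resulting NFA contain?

4

Per subexpression:
Each of the 3 symbol leaves contributes 0 ε-transitions.
  p|q : 4 ε-transitions
  (p|q)q : 4 ε-transitions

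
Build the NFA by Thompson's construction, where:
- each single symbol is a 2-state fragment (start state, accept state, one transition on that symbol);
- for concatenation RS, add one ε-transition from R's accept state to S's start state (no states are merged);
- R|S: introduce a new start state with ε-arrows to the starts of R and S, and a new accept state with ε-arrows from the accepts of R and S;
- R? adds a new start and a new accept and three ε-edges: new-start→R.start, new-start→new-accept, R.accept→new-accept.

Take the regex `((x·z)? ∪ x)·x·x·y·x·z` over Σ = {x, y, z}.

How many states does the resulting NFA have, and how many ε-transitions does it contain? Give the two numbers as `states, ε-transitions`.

Bottom-up over the parse tree:
Each of the 8 symbol leaves contributes 2 states and 0 ε-transitions.
  x·z — 4 states, 1 ε-transition
  (x·z)? — 6 states, 4 ε-transitions
  (x·z)? ∪ x — 10 states, 8 ε-transitions
  ((x·z)? ∪ x)·x·x·y·x·z — 20 states, 13 ε-transitions

20, 13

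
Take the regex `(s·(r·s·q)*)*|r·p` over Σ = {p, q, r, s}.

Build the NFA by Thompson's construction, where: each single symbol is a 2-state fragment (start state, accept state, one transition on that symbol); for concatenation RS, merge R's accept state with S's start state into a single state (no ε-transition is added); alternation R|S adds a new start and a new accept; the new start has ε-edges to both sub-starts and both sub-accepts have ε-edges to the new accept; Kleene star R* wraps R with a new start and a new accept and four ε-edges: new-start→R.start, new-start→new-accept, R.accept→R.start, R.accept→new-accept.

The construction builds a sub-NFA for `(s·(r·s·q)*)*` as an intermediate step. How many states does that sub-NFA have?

9

Fragment for `(s·(r·s·q)*)*`:
Each of the 4 symbol leaves contributes a 2-state fragment.
  r·s·q — 4 states
  (r·s·q)* — 6 states
  s·(r·s·q)* — 7 states
  (s·(r·s·q)*)* — 9 states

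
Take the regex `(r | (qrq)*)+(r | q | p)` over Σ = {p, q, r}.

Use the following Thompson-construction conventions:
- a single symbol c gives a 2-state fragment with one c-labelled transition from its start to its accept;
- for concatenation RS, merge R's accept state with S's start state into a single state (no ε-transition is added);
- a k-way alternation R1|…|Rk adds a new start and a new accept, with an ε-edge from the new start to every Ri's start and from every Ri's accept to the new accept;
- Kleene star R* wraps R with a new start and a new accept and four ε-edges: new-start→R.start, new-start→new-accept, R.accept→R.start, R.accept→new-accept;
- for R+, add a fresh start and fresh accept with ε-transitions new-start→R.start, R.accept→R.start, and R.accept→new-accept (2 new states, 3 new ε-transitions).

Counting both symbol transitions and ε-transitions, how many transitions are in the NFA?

24

Per subexpression:
Each of the 7 symbol leaves contributes 1 transition (1 symbol, 0 ε).
  qrq = 3 transitions (3 symbol, 0 ε)
  (qrq)* = 7 transitions (3 symbol, 4 ε)
  r | (qrq)* = 12 transitions (4 symbol, 8 ε)
  (r | (qrq)*)+ = 15 transitions (4 symbol, 11 ε)
  r | q | p = 9 transitions (3 symbol, 6 ε)
  (r | (qrq)*)+(r | q | p) = 24 transitions (7 symbol, 17 ε)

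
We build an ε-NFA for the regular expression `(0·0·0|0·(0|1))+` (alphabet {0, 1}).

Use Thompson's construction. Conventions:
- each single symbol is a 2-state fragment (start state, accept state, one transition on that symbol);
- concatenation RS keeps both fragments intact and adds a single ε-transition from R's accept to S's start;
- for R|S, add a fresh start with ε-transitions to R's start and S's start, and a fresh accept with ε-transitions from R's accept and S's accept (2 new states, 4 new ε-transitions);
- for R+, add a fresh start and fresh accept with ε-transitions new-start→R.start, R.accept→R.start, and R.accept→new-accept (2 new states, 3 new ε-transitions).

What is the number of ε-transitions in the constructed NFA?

14

Per subexpression:
Each of the 6 symbol leaves contributes 0 ε-transitions.
  0·0·0 — 2 ε-transitions
  0|1 — 4 ε-transitions
  0·(0|1) — 5 ε-transitions
  0·0·0|0·(0|1) — 11 ε-transitions
  (0·0·0|0·(0|1))+ — 14 ε-transitions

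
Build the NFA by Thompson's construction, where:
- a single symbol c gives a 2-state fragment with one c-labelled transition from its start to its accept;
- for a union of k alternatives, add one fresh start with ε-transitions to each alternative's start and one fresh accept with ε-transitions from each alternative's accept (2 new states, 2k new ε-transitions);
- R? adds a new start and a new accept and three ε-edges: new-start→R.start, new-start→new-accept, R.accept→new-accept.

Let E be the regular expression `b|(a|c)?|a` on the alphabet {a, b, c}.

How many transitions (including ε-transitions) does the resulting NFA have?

Bottom-up over the parse tree:
Each of the 4 symbol leaves contributes 1 transition (1 symbol, 0 ε).
  a|c → 6 transitions (2 symbol, 4 ε)
  (a|c)? → 9 transitions (2 symbol, 7 ε)
  b|(a|c)?|a → 17 transitions (4 symbol, 13 ε)

17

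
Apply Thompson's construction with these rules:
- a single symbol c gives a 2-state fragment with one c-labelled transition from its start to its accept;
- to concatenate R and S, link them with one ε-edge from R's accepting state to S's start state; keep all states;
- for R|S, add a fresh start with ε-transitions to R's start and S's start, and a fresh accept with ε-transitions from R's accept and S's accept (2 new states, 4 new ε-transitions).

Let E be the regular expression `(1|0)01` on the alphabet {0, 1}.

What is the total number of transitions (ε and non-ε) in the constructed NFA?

Per subexpression:
Each of the 4 symbol leaves contributes 1 transition (1 symbol, 0 ε).
  1|0 → 6 transitions (2 symbol, 4 ε)
  (1|0)01 → 10 transitions (4 symbol, 6 ε)

10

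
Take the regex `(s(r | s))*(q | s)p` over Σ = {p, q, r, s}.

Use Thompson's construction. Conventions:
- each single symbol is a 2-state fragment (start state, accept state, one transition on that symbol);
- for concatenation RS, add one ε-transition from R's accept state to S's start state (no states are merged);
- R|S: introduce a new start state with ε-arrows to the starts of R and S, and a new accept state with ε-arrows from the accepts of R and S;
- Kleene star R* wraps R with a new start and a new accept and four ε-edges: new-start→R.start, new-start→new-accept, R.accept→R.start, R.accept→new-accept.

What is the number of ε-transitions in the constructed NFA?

15

Per subexpression:
Each of the 6 symbol leaves contributes 0 ε-transitions.
  r | s : 4 ε-transitions
  s(r | s) : 5 ε-transitions
  (s(r | s))* : 9 ε-transitions
  q | s : 4 ε-transitions
  (s(r | s))*(q | s)p : 15 ε-transitions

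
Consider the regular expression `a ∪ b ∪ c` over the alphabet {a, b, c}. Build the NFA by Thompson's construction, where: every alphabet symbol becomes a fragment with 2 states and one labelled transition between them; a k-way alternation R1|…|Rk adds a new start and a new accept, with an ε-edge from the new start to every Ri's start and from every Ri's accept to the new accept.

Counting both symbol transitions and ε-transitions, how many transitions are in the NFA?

Per subexpression:
Each of the 3 symbol leaves contributes 1 transition (1 symbol, 0 ε).
  a ∪ b ∪ c : 9 transitions (3 symbol, 6 ε)

9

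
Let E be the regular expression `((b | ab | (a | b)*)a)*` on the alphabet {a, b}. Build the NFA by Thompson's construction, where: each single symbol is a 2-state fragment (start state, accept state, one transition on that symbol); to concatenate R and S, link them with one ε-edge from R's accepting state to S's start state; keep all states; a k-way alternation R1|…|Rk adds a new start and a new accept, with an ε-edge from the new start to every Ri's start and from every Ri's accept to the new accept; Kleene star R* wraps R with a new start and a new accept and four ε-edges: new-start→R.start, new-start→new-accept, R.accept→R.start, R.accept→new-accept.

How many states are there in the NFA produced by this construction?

20

Per subexpression:
Each of the 6 symbol leaves contributes a 2-state fragment.
  ab = 4 states
  a | b = 6 states
  (a | b)* = 8 states
  b | ab | (a | b)* = 16 states
  (b | ab | (a | b)*)a = 18 states
  ((b | ab | (a | b)*)a)* = 20 states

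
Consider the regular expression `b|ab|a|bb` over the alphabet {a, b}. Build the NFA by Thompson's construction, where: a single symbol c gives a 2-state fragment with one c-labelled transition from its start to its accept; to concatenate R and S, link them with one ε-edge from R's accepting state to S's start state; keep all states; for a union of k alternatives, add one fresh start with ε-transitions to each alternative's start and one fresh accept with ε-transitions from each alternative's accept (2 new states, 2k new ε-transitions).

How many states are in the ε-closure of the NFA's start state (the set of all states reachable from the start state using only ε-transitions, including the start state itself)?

Compute the ε-closure size of each fragment's start state recursively; a symbol fragment's start has no outgoing ε-edge, so its closure is just itself (size 1).
  ab : same as the first factor's closure: |ε-closure| = 1
  bb : |ε-closure| equals the left operand's closure size = 1 (its accept is not ε-reachable, so the closure stops there)
  b|ab|a|bb : |ε-closure| = 1 + 1 + 1 + 1 + 1 = 5 (the new accept is not ε-reachable since no branch accepts ε)

5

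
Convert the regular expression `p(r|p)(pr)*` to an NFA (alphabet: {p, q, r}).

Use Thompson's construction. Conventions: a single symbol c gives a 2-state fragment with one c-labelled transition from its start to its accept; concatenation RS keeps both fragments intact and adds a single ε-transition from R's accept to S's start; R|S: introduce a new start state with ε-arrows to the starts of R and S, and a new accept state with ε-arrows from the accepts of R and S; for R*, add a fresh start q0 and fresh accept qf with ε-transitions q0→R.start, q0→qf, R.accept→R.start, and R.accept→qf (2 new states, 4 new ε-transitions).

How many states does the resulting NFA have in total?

Building bottom-up:
Each of the 5 symbol leaves contributes a 2-state fragment.
  r|p → 6 states
  pr → 4 states
  (pr)* → 6 states
  p(r|p)(pr)* → 14 states

14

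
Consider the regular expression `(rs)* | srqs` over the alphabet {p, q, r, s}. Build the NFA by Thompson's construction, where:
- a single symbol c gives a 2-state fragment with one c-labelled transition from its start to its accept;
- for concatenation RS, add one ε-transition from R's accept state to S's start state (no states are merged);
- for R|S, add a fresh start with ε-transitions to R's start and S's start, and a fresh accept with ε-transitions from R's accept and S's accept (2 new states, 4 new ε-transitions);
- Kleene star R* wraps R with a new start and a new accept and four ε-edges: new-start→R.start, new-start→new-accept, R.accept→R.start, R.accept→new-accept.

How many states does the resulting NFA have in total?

By structural recursion:
Each of the 6 symbol leaves contributes a 2-state fragment.
  rs → 4 states
  (rs)* → 6 states
  srqs → 8 states
  (rs)* | srqs → 16 states

16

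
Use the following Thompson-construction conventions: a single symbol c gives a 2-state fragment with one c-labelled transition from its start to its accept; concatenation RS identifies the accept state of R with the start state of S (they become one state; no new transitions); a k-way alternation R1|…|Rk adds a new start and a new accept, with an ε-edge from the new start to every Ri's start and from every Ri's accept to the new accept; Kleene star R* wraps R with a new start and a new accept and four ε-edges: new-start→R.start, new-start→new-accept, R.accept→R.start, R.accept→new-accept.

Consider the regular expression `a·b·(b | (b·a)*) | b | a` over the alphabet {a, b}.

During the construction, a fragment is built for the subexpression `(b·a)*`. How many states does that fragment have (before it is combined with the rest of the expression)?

Fragment for `(b·a)*`:
Each of the 2 symbol leaves contributes a 2-state fragment.
  b·a — 3 states
  (b·a)* — 5 states

5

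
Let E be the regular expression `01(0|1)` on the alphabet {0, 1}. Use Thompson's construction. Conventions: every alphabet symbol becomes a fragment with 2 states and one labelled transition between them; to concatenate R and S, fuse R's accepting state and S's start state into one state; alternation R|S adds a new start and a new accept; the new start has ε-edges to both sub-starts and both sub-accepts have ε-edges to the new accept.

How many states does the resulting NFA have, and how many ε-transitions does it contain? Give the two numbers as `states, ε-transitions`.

8, 4

By structural recursion:
Each of the 4 symbol leaves contributes 2 states and 0 ε-transitions.
  0|1 → 6 states, 4 ε-transitions
  01(0|1) → 8 states, 4 ε-transitions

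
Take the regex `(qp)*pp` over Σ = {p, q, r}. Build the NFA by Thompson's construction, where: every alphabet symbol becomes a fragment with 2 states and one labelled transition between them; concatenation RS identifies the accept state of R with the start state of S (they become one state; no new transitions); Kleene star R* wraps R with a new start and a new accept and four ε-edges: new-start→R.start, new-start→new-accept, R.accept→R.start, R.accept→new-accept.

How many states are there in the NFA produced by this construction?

Per subexpression:
Each of the 4 symbol leaves contributes a 2-state fragment.
  qp : 3 states
  (qp)* : 5 states
  (qp)*pp : 7 states

7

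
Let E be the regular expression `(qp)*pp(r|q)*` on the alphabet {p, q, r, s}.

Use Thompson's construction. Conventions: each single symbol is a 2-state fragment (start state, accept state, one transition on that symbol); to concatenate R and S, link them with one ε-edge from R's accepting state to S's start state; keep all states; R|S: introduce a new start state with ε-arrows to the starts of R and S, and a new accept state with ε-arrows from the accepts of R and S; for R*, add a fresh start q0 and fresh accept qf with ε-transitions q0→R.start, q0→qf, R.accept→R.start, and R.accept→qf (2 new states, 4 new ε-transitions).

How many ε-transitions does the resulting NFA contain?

16

Recursing over subexpressions:
Each of the 6 symbol leaves contributes 0 ε-transitions.
  qp — 1 ε-transition
  (qp)* — 5 ε-transitions
  r|q — 4 ε-transitions
  (r|q)* — 8 ε-transitions
  (qp)*pp(r|q)* — 16 ε-transitions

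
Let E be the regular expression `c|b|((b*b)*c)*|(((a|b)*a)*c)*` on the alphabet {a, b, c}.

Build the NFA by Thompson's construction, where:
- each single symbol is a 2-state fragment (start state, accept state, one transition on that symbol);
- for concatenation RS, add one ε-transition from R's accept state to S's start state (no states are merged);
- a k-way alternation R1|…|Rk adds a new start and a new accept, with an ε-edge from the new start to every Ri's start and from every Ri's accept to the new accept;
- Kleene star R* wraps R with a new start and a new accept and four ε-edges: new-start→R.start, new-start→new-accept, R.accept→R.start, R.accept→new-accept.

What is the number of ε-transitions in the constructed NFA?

40

Bottom-up over the parse tree:
Each of the 9 symbol leaves contributes 0 ε-transitions.
  b* = 4 ε-transitions
  b*b = 5 ε-transitions
  (b*b)* = 9 ε-transitions
  (b*b)*c = 10 ε-transitions
  ((b*b)*c)* = 14 ε-transitions
  a|b = 4 ε-transitions
  (a|b)* = 8 ε-transitions
  (a|b)*a = 9 ε-transitions
  ((a|b)*a)* = 13 ε-transitions
  ((a|b)*a)*c = 14 ε-transitions
  (((a|b)*a)*c)* = 18 ε-transitions
  c|b|((b*b)*c)*|(((a|b)*a)*c)* = 40 ε-transitions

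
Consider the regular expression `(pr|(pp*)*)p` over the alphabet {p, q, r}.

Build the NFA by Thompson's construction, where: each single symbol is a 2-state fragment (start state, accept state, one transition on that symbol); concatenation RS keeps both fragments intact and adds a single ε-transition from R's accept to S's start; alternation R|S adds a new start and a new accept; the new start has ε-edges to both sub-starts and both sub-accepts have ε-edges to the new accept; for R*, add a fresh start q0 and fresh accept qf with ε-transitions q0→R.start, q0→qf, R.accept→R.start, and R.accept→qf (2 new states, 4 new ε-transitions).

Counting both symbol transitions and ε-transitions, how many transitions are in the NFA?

By structural recursion:
Each of the 5 symbol leaves contributes 1 transition (1 symbol, 0 ε).
  pr → 3 transitions (2 symbol, 1 ε)
  p* → 5 transitions (1 symbol, 4 ε)
  pp* → 7 transitions (2 symbol, 5 ε)
  (pp*)* → 11 transitions (2 symbol, 9 ε)
  pr|(pp*)* → 18 transitions (4 symbol, 14 ε)
  (pr|(pp*)*)p → 20 transitions (5 symbol, 15 ε)

20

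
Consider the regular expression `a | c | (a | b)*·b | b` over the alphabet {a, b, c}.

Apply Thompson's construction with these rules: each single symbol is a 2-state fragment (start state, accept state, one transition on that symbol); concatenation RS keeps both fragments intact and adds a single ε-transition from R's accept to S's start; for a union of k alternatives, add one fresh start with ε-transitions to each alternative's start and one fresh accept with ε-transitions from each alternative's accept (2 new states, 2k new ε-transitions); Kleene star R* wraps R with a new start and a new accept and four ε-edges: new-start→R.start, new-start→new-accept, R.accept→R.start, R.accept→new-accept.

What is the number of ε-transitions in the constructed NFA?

17

Bottom-up over the parse tree:
Each of the 6 symbol leaves contributes 0 ε-transitions.
  a | b → 4 ε-transitions
  (a | b)* → 8 ε-transitions
  (a | b)*·b → 9 ε-transitions
  a | c | (a | b)*·b | b → 17 ε-transitions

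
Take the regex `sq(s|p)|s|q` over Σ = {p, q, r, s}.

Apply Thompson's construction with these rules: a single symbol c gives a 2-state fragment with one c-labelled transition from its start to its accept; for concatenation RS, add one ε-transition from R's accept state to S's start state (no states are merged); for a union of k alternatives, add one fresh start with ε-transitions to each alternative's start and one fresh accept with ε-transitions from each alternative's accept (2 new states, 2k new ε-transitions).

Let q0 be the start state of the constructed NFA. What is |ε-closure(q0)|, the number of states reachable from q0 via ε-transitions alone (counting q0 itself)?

Let C(F) = |ε-closure(F.start)| within fragment F, and note whether F accepts ε. Symbol fragments have C = 1 and do not accept ε. Then:
  s|p : new start ε-reaches every alternative's start; none of them accept ε, so the new accept is not reached: |closure| = 1 + 1 + 1 = 3
  sq(s|p) : |closure| equals the left operand's closure size = 1 (its accept is not ε-reachable, so the closure stops there)
  sq(s|p)|s|q : new start ε-reaches every alternative's start; none of them accept ε, so the new accept is not reached: |closure| = 1 + 1 + 1 + 1 = 4

4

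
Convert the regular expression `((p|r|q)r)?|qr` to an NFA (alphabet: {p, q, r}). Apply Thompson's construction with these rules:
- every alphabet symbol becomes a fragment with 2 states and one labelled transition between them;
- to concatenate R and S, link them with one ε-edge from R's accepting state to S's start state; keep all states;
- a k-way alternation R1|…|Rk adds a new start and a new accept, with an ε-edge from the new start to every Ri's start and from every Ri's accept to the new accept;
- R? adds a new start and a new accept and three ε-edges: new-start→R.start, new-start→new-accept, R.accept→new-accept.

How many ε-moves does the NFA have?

15

By structural recursion:
Each of the 6 symbol leaves contributes 0 ε-transitions.
  p|r|q = 6 ε-transitions
  (p|r|q)r = 7 ε-transitions
  ((p|r|q)r)? = 10 ε-transitions
  qr = 1 ε-transition
  ((p|r|q)r)?|qr = 15 ε-transitions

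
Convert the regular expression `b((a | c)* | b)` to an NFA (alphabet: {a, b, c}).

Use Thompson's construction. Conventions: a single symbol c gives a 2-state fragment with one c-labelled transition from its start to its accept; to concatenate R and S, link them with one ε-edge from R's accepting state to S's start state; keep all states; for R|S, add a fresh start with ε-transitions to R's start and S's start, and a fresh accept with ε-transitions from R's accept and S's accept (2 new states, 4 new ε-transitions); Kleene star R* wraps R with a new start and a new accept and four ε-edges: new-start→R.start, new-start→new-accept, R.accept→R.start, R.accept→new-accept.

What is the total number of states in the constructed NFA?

By structural recursion:
Each of the 4 symbol leaves contributes a 2-state fragment.
  a | c — 6 states
  (a | c)* — 8 states
  (a | c)* | b — 12 states
  b((a | c)* | b) — 14 states

14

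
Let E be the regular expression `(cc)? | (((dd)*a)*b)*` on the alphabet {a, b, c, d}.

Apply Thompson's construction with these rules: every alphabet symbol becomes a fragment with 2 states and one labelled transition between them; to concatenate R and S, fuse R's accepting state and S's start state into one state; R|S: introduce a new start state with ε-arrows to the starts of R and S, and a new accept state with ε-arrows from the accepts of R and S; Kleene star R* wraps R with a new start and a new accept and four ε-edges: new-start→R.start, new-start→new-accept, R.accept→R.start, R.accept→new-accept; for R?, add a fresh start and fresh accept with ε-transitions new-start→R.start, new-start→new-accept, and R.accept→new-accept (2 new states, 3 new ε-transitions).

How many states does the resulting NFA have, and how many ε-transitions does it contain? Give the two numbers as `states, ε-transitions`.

Building bottom-up:
Each of the 6 symbol leaves contributes 2 states and 0 ε-transitions.
  cc — 3 states, 0 ε-transitions
  (cc)? — 5 states, 3 ε-transitions
  dd — 3 states, 0 ε-transitions
  (dd)* — 5 states, 4 ε-transitions
  (dd)*a — 6 states, 4 ε-transitions
  ((dd)*a)* — 8 states, 8 ε-transitions
  ((dd)*a)*b — 9 states, 8 ε-transitions
  (((dd)*a)*b)* — 11 states, 12 ε-transitions
  (cc)? | (((dd)*a)*b)* — 18 states, 19 ε-transitions

18, 19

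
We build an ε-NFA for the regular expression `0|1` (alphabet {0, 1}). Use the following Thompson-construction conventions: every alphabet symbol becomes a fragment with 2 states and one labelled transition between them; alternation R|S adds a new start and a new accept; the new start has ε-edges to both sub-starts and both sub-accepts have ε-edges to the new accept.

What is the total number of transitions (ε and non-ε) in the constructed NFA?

Recursing over subexpressions:
Each of the 2 symbol leaves contributes 1 transition (1 symbol, 0 ε).
  0|1 → 6 transitions (2 symbol, 4 ε)

6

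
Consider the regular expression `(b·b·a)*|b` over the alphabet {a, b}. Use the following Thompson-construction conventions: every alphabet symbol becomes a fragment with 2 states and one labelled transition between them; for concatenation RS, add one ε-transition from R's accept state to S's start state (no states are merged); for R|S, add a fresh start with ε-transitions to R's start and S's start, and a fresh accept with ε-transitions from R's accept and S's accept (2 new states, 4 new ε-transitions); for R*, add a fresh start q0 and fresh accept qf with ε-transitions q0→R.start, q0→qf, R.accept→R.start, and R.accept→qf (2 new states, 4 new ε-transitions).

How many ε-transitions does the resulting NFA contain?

10

By structural recursion:
Each of the 4 symbol leaves contributes 0 ε-transitions.
  b·b·a = 2 ε-transitions
  (b·b·a)* = 6 ε-transitions
  (b·b·a)*|b = 10 ε-transitions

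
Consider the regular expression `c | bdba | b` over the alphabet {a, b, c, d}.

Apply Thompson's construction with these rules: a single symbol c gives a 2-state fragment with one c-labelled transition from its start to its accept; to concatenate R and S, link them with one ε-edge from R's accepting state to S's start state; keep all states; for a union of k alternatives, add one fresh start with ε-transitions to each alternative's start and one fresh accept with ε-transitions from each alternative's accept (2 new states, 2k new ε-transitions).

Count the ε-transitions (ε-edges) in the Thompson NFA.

9

By structural recursion:
Each of the 6 symbol leaves contributes 0 ε-transitions.
  bdba — 3 ε-transitions
  c | bdba | b — 9 ε-transitions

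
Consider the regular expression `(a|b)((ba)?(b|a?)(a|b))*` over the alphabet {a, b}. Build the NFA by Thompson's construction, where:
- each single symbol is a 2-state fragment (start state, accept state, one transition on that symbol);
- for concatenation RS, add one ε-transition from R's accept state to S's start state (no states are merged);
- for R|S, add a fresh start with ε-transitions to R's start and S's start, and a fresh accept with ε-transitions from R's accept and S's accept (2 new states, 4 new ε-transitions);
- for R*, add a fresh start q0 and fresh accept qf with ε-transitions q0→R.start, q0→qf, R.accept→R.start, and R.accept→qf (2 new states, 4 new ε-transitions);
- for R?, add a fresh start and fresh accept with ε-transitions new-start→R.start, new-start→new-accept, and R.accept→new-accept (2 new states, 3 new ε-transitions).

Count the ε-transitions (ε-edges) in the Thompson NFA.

26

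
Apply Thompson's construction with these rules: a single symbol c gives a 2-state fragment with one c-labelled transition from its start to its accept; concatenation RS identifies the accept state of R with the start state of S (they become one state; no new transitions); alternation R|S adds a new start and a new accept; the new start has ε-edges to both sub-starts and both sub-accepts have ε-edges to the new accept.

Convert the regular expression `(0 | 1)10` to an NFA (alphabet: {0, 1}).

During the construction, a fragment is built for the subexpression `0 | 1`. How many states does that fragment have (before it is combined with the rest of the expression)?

6

Fragment for `0 | 1`:
Each of the 2 symbol leaves contributes a 2-state fragment.
  0 | 1 = 6 states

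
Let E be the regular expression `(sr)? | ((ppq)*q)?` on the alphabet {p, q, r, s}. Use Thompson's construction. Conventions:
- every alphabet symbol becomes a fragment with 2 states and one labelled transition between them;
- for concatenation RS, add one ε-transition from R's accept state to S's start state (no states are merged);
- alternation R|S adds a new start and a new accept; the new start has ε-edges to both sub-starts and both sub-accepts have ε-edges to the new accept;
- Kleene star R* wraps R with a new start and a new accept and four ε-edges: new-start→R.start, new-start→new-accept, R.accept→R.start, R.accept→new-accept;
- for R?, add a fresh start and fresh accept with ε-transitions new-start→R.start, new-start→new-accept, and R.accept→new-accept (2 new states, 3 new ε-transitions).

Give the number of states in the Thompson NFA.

20

Building bottom-up:
Each of the 6 symbol leaves contributes a 2-state fragment.
  sr : 4 states
  (sr)? : 6 states
  ppq : 6 states
  (ppq)* : 8 states
  (ppq)*q : 10 states
  ((ppq)*q)? : 12 states
  (sr)? | ((ppq)*q)? : 20 states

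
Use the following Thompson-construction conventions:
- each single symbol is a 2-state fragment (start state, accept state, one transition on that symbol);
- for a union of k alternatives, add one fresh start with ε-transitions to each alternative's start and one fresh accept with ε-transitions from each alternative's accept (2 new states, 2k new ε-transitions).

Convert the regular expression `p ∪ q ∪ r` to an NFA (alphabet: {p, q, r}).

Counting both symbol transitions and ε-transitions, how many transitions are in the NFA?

9

Building bottom-up:
Each of the 3 symbol leaves contributes 1 transition (1 symbol, 0 ε).
  p ∪ q ∪ r — 9 transitions (3 symbol, 6 ε)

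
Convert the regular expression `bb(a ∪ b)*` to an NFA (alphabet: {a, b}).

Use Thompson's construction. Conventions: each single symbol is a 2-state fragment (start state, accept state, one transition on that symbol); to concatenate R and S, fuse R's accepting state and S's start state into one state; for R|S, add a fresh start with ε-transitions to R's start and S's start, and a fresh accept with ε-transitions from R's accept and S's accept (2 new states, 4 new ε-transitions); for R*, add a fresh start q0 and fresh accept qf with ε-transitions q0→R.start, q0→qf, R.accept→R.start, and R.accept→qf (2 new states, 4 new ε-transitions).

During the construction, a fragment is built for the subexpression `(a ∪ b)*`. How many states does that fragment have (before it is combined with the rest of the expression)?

8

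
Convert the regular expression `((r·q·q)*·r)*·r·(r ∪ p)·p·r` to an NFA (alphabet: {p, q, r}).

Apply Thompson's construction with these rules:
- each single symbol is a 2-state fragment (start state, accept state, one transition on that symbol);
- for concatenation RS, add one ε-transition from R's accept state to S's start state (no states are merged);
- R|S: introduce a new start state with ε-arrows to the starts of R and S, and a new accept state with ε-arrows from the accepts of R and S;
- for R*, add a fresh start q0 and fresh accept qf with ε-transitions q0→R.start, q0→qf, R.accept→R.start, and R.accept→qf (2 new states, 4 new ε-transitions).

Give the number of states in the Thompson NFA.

By structural recursion:
Each of the 9 symbol leaves contributes a 2-state fragment.
  r·q·q : 6 states
  (r·q·q)* : 8 states
  (r·q·q)*·r : 10 states
  ((r·q·q)*·r)* : 12 states
  r ∪ p : 6 states
  ((r·q·q)*·r)*·r·(r ∪ p)·p·r : 24 states

24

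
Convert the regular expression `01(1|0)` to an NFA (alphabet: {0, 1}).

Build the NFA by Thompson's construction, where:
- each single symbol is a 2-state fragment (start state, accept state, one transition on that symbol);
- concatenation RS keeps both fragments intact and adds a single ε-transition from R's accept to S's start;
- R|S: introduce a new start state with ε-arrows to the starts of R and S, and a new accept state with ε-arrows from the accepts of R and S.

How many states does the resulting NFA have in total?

10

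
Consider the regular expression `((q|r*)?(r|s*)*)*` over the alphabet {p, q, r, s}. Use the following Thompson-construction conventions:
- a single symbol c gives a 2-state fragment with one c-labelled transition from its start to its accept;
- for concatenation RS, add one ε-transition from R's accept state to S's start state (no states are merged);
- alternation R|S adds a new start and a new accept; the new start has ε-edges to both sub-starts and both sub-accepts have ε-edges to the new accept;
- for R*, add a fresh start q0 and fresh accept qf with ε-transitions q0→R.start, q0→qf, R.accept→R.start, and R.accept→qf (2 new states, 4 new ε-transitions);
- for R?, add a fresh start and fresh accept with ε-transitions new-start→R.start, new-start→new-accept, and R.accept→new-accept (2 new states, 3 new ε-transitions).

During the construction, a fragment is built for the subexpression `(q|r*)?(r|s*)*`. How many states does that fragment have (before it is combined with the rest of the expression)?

Fragment for `(q|r*)?(r|s*)*`:
Each of the 4 symbol leaves contributes a 2-state fragment.
  r* — 4 states
  q|r* — 8 states
  (q|r*)? — 10 states
  s* — 4 states
  r|s* — 8 states
  (r|s*)* — 10 states
  (q|r*)?(r|s*)* — 20 states

20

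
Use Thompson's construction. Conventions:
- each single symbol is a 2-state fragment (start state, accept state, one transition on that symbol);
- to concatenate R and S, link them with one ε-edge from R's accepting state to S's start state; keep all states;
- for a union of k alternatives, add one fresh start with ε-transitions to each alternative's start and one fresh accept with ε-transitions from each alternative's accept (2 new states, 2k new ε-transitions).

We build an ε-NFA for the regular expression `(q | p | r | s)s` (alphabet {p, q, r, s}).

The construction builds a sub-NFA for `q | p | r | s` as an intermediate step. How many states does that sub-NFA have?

10

Fragment for `q | p | r | s`:
Each of the 4 symbol leaves contributes a 2-state fragment.
  q | p | r | s → 10 states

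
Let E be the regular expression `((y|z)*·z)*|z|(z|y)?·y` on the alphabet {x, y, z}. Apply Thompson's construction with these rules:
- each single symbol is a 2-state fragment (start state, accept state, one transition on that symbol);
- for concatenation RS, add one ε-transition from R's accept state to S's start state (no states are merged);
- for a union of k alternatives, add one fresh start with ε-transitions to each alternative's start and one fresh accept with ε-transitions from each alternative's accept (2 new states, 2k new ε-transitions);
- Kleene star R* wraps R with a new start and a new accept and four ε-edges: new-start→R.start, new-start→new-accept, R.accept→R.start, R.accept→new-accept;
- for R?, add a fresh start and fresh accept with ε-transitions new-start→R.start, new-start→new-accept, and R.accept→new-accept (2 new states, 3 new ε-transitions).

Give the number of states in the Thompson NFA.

26

By structural recursion:
Each of the 7 symbol leaves contributes a 2-state fragment.
  y|z → 6 states
  (y|z)* → 8 states
  (y|z)*·z → 10 states
  ((y|z)*·z)* → 12 states
  z|y → 6 states
  (z|y)? → 8 states
  (z|y)?·y → 10 states
  ((y|z)*·z)*|z|(z|y)?·y → 26 states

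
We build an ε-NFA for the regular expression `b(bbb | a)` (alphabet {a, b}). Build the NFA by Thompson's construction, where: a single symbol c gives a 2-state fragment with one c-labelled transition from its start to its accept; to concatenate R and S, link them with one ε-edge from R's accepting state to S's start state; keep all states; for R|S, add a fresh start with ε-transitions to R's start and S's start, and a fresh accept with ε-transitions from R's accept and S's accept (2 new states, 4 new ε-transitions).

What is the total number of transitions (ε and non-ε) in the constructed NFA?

12

Per subexpression:
Each of the 5 symbol leaves contributes 1 transition (1 symbol, 0 ε).
  bbb : 5 transitions (3 symbol, 2 ε)
  bbb | a : 10 transitions (4 symbol, 6 ε)
  b(bbb | a) : 12 transitions (5 symbol, 7 ε)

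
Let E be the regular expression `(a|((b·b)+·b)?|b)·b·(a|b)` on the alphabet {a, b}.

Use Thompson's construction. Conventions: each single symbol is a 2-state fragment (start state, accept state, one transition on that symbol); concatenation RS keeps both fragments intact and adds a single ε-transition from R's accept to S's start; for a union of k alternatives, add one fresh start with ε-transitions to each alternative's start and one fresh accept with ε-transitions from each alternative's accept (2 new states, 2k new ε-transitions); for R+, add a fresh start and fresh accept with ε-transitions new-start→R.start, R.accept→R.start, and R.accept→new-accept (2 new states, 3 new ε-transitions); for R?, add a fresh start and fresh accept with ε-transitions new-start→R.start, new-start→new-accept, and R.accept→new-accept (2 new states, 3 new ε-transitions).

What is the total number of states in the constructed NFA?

Recursing over subexpressions:
Each of the 8 symbol leaves contributes a 2-state fragment.
  b·b = 4 states
  (b·b)+ = 6 states
  (b·b)+·b = 8 states
  ((b·b)+·b)? = 10 states
  a|((b·b)+·b)?|b = 16 states
  a|b = 6 states
  (a|((b·b)+·b)?|b)·b·(a|b) = 24 states

24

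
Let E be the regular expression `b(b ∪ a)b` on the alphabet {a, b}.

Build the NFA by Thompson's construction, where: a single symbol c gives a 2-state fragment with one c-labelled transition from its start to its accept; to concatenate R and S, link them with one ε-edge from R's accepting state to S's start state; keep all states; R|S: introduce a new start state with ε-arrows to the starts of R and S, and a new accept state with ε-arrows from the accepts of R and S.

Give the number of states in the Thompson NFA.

10

By structural recursion:
Each of the 4 symbol leaves contributes a 2-state fragment.
  b ∪ a — 6 states
  b(b ∪ a)b — 10 states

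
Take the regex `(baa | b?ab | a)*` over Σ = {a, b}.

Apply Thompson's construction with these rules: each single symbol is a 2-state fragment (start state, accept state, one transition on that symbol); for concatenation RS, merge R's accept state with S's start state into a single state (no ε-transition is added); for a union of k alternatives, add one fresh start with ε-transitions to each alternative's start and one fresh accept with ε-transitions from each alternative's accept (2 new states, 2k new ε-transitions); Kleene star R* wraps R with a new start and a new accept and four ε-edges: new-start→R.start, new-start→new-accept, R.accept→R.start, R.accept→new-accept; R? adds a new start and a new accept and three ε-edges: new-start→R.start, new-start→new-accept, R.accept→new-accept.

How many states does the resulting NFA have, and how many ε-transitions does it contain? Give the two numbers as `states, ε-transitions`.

Recursing over subexpressions:
Each of the 7 symbol leaves contributes 2 states and 0 ε-transitions.
  baa — 4 states, 0 ε-transitions
  b? — 4 states, 3 ε-transitions
  b?ab — 6 states, 3 ε-transitions
  baa | b?ab | a — 14 states, 9 ε-transitions
  (baa | b?ab | a)* — 16 states, 13 ε-transitions

16, 13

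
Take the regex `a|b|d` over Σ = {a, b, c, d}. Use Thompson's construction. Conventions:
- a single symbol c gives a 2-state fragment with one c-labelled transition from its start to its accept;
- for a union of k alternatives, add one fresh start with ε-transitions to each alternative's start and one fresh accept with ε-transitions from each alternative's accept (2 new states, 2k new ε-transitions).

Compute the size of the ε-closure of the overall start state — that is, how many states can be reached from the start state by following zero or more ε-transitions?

4

Work bottom-up. For each fragment F, track |ε-closure(F.start)| and whether F's accept lies in that closure (i.e. whether F accepts ε). A single-symbol fragment has closure size 1 and does not accept ε.
  a|b|d → new start ε-reaches every alternative's start; none of them accept ε, so the new accept is not reached: |ε-closure| = 1 + 1 + 1 + 1 = 4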